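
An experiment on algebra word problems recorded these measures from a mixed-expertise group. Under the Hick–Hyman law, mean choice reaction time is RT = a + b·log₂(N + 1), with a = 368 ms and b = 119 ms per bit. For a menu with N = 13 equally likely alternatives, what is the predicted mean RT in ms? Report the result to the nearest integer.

log₂(13 + 1) = log₂(14) = 3.8074.
RT = 368 + 119 × 3.8074 = 368 + 453.0806 = 821.0806 ms.
≈ 821 ms.

821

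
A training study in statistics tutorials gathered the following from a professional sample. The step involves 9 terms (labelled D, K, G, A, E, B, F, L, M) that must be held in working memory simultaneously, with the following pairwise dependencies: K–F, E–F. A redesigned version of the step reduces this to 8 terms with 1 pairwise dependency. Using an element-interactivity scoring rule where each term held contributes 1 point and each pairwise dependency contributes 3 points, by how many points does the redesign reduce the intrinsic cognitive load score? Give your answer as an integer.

Original: 9 × 1 + 2 × 3 = 9 + 6 = 15.
Redesigned: 8 × 1 + 1 × 3 = 8 + 3 = 11.
Reduction = 15 − 11 = 4.

4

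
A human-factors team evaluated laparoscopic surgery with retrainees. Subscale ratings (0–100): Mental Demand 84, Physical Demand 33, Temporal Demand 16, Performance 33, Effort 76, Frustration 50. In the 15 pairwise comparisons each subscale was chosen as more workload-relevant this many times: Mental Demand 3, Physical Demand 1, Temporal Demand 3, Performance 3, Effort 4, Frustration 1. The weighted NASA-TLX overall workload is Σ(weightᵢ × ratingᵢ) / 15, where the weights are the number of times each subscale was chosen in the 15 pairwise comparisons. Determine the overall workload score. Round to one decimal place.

The tallies are the weights (they sum to 15).
Weighted sum = 3·84 + 1·33 + 3·16 + 3·33 + 4·76 + 1·50
            = 252 + 33 + 48 + 99 + 304 + 50 = 786.
Overall workload = 786 / 15 = 52.4000 ≈ 52.4.

52.4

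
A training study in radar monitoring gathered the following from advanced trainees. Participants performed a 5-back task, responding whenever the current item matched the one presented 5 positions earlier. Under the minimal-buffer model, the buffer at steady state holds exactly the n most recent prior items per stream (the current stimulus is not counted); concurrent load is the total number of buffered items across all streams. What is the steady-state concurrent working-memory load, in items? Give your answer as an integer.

5

The buffer holds the 5 most recent prior items.
Steady-state concurrent load = 5 items.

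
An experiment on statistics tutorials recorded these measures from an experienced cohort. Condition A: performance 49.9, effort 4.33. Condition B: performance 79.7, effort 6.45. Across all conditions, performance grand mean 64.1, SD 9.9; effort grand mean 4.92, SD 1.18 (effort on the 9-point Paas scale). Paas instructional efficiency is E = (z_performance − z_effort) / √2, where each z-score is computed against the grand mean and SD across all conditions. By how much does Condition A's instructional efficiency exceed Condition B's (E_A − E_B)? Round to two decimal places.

Condition A: z_P = (49.9 − 64.1)/9.9 = -1.4343; z_E = (4.33 − 4.92)/1.18 = -0.5000; E_A = (-1.4343 − (-0.5000))/√2 = -0.6606.
Condition B: z_P = (79.7 − 64.1)/9.9 = 1.5758; z_E = (6.45 − 4.92)/1.18 = 1.2966; E_B = (1.5758 − 1.2966)/√2 = 0.1974.
E_A − E_B = -0.6606 − 0.1974 = -0.8580 ≈ -0.86.

-0.86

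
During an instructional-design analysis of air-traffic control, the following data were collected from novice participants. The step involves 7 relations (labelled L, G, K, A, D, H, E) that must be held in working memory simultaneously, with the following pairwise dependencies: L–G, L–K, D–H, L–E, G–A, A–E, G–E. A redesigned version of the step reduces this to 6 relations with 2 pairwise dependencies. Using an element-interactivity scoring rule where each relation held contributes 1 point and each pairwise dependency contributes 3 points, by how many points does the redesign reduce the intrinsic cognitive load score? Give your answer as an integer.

16

Original: 7 × 1 + 7 × 3 = 7 + 21 = 28.
Redesigned: 6 × 1 + 2 × 3 = 6 + 6 = 12.
Reduction = 28 − 12 = 16.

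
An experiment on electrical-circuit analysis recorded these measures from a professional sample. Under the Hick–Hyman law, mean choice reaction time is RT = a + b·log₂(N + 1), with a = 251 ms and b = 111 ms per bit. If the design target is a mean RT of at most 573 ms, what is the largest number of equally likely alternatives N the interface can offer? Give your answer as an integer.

6

Set 251 + 111·log₂(N + 1) ≤ 573.
log₂(N + 1) ≤ (573 − 251) / 111 = 2.9009.
N + 1 ≤ 2^2.9009 = 7.4689.
N ≤ 6.4689, so the largest integer N is 6.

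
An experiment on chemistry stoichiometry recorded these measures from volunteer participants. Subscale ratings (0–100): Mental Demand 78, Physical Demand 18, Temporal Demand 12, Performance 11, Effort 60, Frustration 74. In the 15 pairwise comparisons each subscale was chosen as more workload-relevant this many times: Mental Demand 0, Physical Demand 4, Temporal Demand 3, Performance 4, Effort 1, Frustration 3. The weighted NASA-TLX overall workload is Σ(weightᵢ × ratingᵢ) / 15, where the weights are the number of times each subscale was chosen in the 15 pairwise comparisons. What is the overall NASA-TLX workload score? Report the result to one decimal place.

The tallies are the weights (they sum to 15).
Weighted sum = 0·78 + 4·18 + 3·12 + 4·11 + 1·60 + 3·74
            = 0 + 72 + 36 + 44 + 60 + 222 = 434.
Overall workload = 434 / 15 = 28.9333 ≈ 28.9.

28.9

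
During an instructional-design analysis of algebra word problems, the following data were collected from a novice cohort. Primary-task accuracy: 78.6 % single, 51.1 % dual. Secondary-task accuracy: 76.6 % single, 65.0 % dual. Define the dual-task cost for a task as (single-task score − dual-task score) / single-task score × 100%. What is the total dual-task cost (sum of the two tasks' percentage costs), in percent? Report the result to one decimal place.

50.1

Primary cost = (78.6 − 51.1) / 78.6 × 100% = 34.9873%.
Secondary cost = (76.6 − 65.0) / 76.6 × 100% = 15.1436%.
Total = 34.9873% + 15.1436% = 50.1309% ≈ 50.1%.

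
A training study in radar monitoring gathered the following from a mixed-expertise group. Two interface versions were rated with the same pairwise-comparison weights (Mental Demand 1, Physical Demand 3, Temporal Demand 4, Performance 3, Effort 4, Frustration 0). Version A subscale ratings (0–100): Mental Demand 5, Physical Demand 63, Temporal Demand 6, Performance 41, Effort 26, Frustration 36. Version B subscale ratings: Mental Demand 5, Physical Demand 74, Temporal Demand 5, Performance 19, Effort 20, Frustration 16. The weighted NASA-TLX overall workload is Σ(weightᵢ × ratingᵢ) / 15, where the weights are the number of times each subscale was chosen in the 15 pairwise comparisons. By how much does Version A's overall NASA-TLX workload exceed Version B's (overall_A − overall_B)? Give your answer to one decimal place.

Version A weighted sum = 1·5 + 3·63 + 4·6 + 3·41 + 4·26 + 0·36 = 5 + 189 + 24 + 123 + 104 + 0 = 445; overall_A = 445/15 = 29.6667.
Version B weighted sum = 1·5 + 3·74 + 4·5 + 3·19 + 4·20 + 0·16 = 5 + 222 + 20 + 57 + 80 + 0 = 384; overall_B = 384/15 = 25.6000.
Difference = 29.6667 − 25.6000 = 4.0667 ≈ 4.1.

4.1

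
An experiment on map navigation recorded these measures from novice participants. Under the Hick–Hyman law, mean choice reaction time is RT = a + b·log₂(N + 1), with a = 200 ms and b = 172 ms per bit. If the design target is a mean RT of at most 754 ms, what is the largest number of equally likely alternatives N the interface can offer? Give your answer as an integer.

Set 200 + 172·log₂(N + 1) ≤ 754.
log₂(N + 1) ≤ (754 − 200) / 172 = 3.2209.
N + 1 ≤ 2^3.2209 = 9.3237.
N ≤ 8.3237, so the largest integer N is 8.

8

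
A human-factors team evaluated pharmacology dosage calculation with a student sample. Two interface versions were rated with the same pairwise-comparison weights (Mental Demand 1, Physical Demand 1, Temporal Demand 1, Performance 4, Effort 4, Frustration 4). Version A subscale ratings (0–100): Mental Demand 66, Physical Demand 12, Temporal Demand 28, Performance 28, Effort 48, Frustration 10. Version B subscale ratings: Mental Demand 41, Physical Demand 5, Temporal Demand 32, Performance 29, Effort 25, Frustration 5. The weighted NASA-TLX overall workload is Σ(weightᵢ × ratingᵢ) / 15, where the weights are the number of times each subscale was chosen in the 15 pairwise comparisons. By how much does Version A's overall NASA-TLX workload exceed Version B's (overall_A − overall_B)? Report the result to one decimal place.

9.1

Version A weighted sum = 1·66 + 1·12 + 1·28 + 4·28 + 4·48 + 4·10 = 66 + 12 + 28 + 112 + 192 + 40 = 450; overall_A = 450/15 = 30.0000.
Version B weighted sum = 1·41 + 1·5 + 1·32 + 4·29 + 4·25 + 4·5 = 41 + 5 + 32 + 116 + 100 + 20 = 314; overall_B = 314/15 = 20.9333.
Difference = 30.0000 − 20.9333 = 9.0667 ≈ 9.1.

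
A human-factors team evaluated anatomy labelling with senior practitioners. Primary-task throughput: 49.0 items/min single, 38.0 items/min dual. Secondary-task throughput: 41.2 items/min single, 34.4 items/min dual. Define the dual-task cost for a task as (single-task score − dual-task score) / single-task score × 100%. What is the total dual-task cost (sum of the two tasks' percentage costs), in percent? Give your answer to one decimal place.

Primary cost = (49.0 − 38.0) / 49.0 × 100% = 22.4490%.
Secondary cost = (41.2 − 34.4) / 41.2 × 100% = 16.5049%.
Total = 22.4490% + 16.5049% = 38.9539% ≈ 39.0%.

39.0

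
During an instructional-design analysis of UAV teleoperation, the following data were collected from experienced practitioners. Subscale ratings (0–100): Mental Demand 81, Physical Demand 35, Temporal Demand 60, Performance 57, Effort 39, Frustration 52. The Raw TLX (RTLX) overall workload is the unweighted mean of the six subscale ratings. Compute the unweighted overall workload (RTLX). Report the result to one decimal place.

Sum of ratings = 81 + 35 + 60 + 57 + 39 + 52 = 324.
RTLX = 324 / 6 = 54.0000 ≈ 54.0.

54.0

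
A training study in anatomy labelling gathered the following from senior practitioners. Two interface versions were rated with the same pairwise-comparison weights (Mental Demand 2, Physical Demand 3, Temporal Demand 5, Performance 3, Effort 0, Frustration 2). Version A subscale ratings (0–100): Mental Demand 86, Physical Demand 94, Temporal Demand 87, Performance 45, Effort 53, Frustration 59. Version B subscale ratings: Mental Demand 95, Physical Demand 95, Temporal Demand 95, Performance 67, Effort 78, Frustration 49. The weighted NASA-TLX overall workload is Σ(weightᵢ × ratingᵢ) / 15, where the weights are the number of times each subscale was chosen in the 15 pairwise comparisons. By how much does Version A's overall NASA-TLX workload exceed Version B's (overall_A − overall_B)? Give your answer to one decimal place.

-7.1

Version A weighted sum = 2·86 + 3·94 + 5·87 + 3·45 + 0·53 + 2·59 = 172 + 282 + 435 + 135 + 0 + 118 = 1142; overall_A = 1142/15 = 76.1333.
Version B weighted sum = 2·95 + 3·95 + 5·95 + 3·67 + 0·78 + 2·49 = 190 + 285 + 475 + 201 + 0 + 98 = 1249; overall_B = 1249/15 = 83.2667.
Difference = 76.1333 − 83.2667 = -7.1334 ≈ -7.1.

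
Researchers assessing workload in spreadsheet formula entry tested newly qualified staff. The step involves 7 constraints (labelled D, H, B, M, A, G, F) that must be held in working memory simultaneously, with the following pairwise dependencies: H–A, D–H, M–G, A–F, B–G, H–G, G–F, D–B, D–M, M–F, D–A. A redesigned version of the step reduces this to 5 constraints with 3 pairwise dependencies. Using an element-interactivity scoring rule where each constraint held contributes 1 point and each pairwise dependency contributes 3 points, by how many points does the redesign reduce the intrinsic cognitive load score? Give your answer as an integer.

Original: 7 × 1 + 11 × 3 = 7 + 33 = 40.
Redesigned: 5 × 1 + 3 × 3 = 5 + 9 = 14.
Reduction = 40 − 14 = 26.

26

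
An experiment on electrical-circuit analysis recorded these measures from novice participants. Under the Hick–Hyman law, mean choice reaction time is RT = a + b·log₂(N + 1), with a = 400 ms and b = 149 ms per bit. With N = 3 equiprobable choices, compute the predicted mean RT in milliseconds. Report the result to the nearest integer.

698

log₂(3 + 1) = log₂(4) = 2.0000.
RT = 400 + 149 × 2.0000 = 400 + 298.0000 = 698.0000 ms.
≈ 698 ms.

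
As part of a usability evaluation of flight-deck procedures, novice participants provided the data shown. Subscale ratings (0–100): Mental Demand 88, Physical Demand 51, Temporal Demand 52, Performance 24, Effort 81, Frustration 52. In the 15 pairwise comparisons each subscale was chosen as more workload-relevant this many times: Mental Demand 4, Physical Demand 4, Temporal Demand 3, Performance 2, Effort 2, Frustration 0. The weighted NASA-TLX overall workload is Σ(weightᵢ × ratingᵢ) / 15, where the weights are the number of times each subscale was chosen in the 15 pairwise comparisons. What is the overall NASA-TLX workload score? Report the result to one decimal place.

The tallies are the weights (they sum to 15).
Weighted sum = 4·88 + 4·51 + 3·52 + 2·24 + 2·81 + 0·52
            = 352 + 204 + 156 + 48 + 162 + 0 = 922.
Overall workload = 922 / 15 = 61.4667 ≈ 61.5.

61.5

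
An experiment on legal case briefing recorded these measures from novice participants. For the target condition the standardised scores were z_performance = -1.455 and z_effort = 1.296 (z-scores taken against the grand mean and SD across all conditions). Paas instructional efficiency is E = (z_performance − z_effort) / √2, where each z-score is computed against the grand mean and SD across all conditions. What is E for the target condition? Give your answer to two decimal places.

-1.95

z_P − z_E = -1.455 − 1.296 = -2.7510.
E = -2.7510 / √2 = -2.7510 / 1.41421 = -1.9453 ≈ -1.95.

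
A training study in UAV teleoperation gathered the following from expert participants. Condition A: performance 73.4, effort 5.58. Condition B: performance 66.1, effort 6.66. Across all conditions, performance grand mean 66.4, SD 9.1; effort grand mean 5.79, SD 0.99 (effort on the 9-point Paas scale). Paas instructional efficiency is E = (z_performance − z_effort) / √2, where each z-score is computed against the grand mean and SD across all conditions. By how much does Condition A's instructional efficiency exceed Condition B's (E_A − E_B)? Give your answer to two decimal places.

Condition A: z_P = (73.4 − 66.4)/9.1 = 0.7692; z_E = (5.58 − 5.79)/0.99 = -0.2121; E_A = (0.7692 − (-0.2121))/√2 = 0.6939.
Condition B: z_P = (66.1 − 66.4)/9.1 = -0.0330; z_E = (6.66 − 5.79)/0.99 = 0.8788; E_B = (-0.0330 − 0.8788)/√2 = -0.6447.
E_A − E_B = 0.6939 − (-0.6447) = 1.3386 ≈ 1.34.

1.34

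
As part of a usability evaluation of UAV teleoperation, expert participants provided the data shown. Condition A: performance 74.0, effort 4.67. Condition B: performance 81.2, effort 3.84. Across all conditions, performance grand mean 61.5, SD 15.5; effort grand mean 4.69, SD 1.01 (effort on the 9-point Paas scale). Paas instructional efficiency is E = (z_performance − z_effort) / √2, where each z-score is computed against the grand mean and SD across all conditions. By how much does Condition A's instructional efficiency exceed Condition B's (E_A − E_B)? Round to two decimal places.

Condition A: z_P = (74.0 − 61.5)/15.5 = 0.8065; z_E = (4.67 − 4.69)/1.01 = -0.0198; E_A = (0.8065 − (-0.0198))/√2 = 0.5843.
Condition B: z_P = (81.2 − 61.5)/15.5 = 1.2710; z_E = (3.84 − 4.69)/1.01 = -0.8416; E_B = (1.2710 − (-0.8416))/√2 = 1.4938.
E_A − E_B = 0.5843 − 1.4938 = -0.9095 ≈ -0.91.

-0.91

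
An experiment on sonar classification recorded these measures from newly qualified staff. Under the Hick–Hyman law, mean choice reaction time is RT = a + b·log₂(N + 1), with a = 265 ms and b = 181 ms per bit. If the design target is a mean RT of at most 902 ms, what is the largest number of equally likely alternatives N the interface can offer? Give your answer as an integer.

10

Set 265 + 181·log₂(N + 1) ≤ 902.
log₂(N + 1) ≤ (902 − 265) / 181 = 3.5193.
N + 1 ≤ 2^3.5193 = 11.4661.
N ≤ 10.4661, so the largest integer N is 10.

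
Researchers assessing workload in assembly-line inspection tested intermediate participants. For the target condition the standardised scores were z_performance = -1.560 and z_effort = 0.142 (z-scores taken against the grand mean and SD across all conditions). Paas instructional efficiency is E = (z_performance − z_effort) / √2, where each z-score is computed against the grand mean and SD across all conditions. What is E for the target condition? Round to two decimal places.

-1.20

z_P − z_E = -1.560 − 0.142 = -1.7020.
E = -1.7020 / √2 = -1.7020 / 1.41421 = -1.2035 ≈ -1.20.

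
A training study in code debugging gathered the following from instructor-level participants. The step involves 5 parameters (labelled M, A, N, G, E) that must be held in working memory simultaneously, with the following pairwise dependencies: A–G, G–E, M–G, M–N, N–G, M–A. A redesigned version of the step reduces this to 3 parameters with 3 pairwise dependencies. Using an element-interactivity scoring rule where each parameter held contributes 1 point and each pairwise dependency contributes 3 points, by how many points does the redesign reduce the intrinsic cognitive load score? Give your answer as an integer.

11

Original: 5 × 1 + 6 × 3 = 5 + 18 = 23.
Redesigned: 3 × 1 + 3 × 3 = 3 + 9 = 12.
Reduction = 23 − 12 = 11.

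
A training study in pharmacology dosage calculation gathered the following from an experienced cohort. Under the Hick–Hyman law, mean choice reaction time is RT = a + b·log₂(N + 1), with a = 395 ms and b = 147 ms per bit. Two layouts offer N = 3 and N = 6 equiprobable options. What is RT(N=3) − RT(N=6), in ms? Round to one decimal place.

RT(3) = 395 + 147·log₂(4) = 395 + 147·2.0000 = 689.0000 ms.
RT(6) = 395 + 147·log₂(7) = 395 + 147·2.8074 = 807.6878 ms.
Difference = 689.0000 − 807.6878 = -118.6878 ≈ -118.7 ms.

-118.7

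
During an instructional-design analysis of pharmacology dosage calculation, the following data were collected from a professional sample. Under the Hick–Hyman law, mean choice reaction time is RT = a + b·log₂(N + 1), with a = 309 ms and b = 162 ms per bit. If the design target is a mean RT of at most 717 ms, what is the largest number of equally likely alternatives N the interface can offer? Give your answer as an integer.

Set 309 + 162·log₂(N + 1) ≤ 717.
log₂(N + 1) ≤ (717 − 309) / 162 = 2.5185.
N + 1 ≤ 2^2.5185 = 5.7299.
N ≤ 4.7299, so the largest integer N is 4.

4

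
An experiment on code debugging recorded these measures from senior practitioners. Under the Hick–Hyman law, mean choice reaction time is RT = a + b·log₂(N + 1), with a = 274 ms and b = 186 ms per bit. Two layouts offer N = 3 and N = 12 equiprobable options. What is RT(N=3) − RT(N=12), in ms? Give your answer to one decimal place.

-316.3

RT(3) = 274 + 186·log₂(4) = 274 + 186·2.0000 = 646.0000 ms.
RT(12) = 274 + 186·log₂(13) = 274 + 186·3.7004 = 962.2744 ms.
Difference = 646.0000 − 962.2744 = -316.2744 ≈ -316.3 ms.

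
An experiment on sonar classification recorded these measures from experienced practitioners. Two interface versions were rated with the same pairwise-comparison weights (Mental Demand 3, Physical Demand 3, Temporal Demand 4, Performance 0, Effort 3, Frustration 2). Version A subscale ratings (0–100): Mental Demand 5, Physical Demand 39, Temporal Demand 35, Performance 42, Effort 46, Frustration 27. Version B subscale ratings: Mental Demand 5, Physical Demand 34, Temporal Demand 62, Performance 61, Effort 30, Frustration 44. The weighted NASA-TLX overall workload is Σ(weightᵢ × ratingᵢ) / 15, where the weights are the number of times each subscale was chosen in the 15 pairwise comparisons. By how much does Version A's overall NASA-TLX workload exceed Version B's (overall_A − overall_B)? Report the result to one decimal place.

-5.3

Version A weighted sum = 3·5 + 3·39 + 4·35 + 0·42 + 3·46 + 2·27 = 15 + 117 + 140 + 0 + 138 + 54 = 464; overall_A = 464/15 = 30.9333.
Version B weighted sum = 3·5 + 3·34 + 4·62 + 0·61 + 3·30 + 2·44 = 15 + 102 + 248 + 0 + 90 + 88 = 543; overall_B = 543/15 = 36.2000.
Difference = 30.9333 − 36.2000 = -5.2667 ≈ -5.3.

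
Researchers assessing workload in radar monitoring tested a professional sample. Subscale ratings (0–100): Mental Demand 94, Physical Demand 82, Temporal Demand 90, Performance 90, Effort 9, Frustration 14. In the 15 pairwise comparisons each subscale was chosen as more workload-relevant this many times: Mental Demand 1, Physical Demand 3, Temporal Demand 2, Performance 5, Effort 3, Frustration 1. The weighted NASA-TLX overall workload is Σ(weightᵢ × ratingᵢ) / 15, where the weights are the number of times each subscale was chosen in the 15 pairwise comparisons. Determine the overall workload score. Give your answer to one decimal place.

67.4

The tallies are the weights (they sum to 15).
Weighted sum = 1·94 + 3·82 + 2·90 + 5·90 + 3·9 + 1·14
            = 94 + 246 + 180 + 450 + 27 + 14 = 1011.
Overall workload = 1011 / 15 = 67.4000 ≈ 67.4.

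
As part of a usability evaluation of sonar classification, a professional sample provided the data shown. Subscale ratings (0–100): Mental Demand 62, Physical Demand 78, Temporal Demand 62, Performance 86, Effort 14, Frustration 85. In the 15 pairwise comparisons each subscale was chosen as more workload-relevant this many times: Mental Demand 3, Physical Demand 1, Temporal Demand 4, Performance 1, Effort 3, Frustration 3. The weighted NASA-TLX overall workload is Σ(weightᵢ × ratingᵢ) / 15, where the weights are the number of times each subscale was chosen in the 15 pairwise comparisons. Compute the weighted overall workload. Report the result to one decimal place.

59.7

The tallies are the weights (they sum to 15).
Weighted sum = 3·62 + 1·78 + 4·62 + 1·86 + 3·14 + 3·85
            = 186 + 78 + 248 + 86 + 42 + 255 = 895.
Overall workload = 895 / 15 = 59.6667 ≈ 59.7.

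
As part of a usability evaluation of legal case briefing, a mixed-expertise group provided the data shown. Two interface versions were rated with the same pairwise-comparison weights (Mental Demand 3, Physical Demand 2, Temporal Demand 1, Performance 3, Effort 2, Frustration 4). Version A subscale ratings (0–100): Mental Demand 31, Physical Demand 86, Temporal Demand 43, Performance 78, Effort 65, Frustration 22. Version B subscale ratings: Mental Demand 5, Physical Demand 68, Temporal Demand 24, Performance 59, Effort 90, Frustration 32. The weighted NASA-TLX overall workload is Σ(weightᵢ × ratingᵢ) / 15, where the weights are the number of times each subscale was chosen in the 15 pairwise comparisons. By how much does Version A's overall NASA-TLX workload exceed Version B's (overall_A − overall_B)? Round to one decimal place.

Version A weighted sum = 3·31 + 2·86 + 1·43 + 3·78 + 2·65 + 4·22 = 93 + 172 + 43 + 234 + 130 + 88 = 760; overall_A = 760/15 = 50.6667.
Version B weighted sum = 3·5 + 2·68 + 1·24 + 3·59 + 2·90 + 4·32 = 15 + 136 + 24 + 177 + 180 + 128 = 660; overall_B = 660/15 = 44.0000.
Difference = 50.6667 − 44.0000 = 6.6667 ≈ 6.7.

6.7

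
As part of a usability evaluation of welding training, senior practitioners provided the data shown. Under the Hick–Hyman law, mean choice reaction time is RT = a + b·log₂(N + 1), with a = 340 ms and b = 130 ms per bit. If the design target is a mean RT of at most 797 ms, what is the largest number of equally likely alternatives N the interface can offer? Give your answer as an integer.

Set 340 + 130·log₂(N + 1) ≤ 797.
log₂(N + 1) ≤ (797 − 340) / 130 = 3.5154.
N + 1 ≤ 2^3.5154 = 11.4351.
N ≤ 10.4351, so the largest integer N is 10.

10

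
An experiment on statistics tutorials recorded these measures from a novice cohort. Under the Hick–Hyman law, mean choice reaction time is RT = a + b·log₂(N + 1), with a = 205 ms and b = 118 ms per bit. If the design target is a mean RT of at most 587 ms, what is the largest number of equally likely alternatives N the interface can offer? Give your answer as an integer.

8

Set 205 + 118·log₂(N + 1) ≤ 587.
log₂(N + 1) ≤ (587 − 205) / 118 = 3.2373.
N + 1 ≤ 2^3.2373 = 9.4303.
N ≤ 8.4303, so the largest integer N is 8.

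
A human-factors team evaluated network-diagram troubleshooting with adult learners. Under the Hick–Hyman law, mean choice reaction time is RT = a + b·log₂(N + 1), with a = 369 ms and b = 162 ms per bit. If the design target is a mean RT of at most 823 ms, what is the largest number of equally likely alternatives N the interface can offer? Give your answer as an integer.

Set 369 + 162·log₂(N + 1) ≤ 823.
log₂(N + 1) ≤ (823 − 369) / 162 = 2.8025.
N + 1 ≤ 2^2.8025 = 6.9765.
N ≤ 5.9765, so the largest integer N is 5.

5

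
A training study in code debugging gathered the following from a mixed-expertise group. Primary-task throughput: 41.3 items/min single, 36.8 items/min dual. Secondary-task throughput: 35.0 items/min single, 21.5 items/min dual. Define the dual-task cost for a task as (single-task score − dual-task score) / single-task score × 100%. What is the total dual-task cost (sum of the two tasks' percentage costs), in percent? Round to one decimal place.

49.5

Primary cost = (41.3 − 36.8) / 41.3 × 100% = 10.8959%.
Secondary cost = (35.0 − 21.5) / 35.0 × 100% = 38.5714%.
Total = 10.8959% + 38.5714% = 49.4673% ≈ 49.5%.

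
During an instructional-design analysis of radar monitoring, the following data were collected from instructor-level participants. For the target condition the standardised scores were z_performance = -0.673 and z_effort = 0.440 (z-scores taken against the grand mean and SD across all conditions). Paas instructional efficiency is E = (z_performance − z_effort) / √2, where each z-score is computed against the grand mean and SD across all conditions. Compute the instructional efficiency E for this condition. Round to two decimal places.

-0.79

z_P − z_E = -0.673 − 0.440 = -1.1130.
E = -1.1130 / √2 = -1.1130 / 1.41421 = -0.7870 ≈ -0.79.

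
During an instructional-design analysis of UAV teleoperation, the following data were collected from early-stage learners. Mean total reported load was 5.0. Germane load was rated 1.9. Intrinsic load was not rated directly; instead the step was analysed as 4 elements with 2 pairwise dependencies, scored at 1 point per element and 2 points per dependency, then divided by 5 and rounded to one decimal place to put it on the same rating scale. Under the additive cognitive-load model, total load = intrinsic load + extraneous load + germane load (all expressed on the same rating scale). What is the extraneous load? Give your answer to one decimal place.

1.5

Intrinsic (element-interactivity): (4 × 1 + 2 × 2) / 5 = 8 / 5 = 1.6000 → 1.6.
extraneous load = total − intrinsic − germane
             = 5.0 − 1.6 − 1.9 = 1.5.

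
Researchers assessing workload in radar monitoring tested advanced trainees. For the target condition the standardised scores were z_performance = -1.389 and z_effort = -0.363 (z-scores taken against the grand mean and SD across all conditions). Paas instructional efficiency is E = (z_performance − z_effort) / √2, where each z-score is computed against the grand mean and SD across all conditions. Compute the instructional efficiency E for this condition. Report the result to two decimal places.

-0.73

z_P − z_E = -1.389 − (-0.363) = -1.0260.
E = -1.0260 / √2 = -1.0260 / 1.41421 = -0.7255 ≈ -0.73.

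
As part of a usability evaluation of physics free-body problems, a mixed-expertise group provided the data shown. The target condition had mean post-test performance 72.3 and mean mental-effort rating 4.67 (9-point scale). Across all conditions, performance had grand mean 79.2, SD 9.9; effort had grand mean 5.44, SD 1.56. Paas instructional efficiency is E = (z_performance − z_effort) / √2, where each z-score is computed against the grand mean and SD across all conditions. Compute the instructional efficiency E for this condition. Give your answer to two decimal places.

z_performance = (72.3 − 79.2) / 9.9 = -6.9000 / 9.9 = -0.6970.
z_effort = (4.67 − 5.44) / 1.56 = -0.7700 / 1.56 = -0.4936.
z_P − z_E = -0.6970 − (-0.4936) = -0.2034.
E = -0.2034 / √2 = -0.2034 / 1.41421 = -0.1438 ≈ -0.14.

-0.14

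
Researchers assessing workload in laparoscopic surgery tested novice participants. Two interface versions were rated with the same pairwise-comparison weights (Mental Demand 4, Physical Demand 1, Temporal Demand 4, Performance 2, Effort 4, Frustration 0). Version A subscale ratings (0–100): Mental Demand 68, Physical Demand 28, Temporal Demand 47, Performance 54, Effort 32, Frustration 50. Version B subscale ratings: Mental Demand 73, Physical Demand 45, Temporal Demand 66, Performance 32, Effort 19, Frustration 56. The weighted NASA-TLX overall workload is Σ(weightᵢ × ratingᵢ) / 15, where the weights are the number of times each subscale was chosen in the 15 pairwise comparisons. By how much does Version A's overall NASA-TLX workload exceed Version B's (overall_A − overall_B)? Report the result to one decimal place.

Version A weighted sum = 4·68 + 1·28 + 4·47 + 2·54 + 4·32 + 0·50 = 272 + 28 + 188 + 108 + 128 + 0 = 724; overall_A = 724/15 = 48.2667.
Version B weighted sum = 4·73 + 1·45 + 4·66 + 2·32 + 4·19 + 0·56 = 292 + 45 + 264 + 64 + 76 + 0 = 741; overall_B = 741/15 = 49.4000.
Difference = 48.2667 − 49.4000 = -1.1333 ≈ -1.1.

-1.1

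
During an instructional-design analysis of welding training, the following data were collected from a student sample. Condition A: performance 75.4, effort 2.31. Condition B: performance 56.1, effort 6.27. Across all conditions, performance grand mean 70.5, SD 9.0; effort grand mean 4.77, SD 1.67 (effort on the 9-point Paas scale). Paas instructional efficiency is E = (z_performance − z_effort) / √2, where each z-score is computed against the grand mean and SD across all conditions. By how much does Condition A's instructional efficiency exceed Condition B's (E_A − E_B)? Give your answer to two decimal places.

Condition A: z_P = (75.4 − 70.5)/9.0 = 0.5444; z_E = (2.31 − 4.77)/1.67 = -1.4731; E_A = (0.5444 − (-1.4731))/√2 = 1.4266.
Condition B: z_P = (56.1 − 70.5)/9.0 = -1.6000; z_E = (6.27 − 4.77)/1.67 = 0.8982; E_B = (-1.6000 − 0.8982)/√2 = -1.7665.
E_A − E_B = 1.4266 − (-1.7665) = 3.1931 ≈ 3.19.

3.19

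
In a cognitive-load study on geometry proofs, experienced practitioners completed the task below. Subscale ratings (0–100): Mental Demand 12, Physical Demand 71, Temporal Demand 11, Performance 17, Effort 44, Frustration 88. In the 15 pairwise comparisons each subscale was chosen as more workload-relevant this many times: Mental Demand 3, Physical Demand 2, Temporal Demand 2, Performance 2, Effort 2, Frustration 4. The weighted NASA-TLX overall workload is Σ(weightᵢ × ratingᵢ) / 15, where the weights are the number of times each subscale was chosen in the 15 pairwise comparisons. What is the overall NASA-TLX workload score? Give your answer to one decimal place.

The tallies are the weights (they sum to 15).
Weighted sum = 3·12 + 2·71 + 2·11 + 2·17 + 2·44 + 4·88
            = 36 + 142 + 22 + 34 + 88 + 352 = 674.
Overall workload = 674 / 15 = 44.9333 ≈ 44.9.

44.9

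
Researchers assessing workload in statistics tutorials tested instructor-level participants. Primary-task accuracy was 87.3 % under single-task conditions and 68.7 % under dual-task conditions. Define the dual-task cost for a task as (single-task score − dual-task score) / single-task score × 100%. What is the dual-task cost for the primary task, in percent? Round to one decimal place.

Cost = (87.3 − 68.7) / 87.3 × 100%
     = 18.6000 / 87.3 × 100% = 21.3058%.
≈ 21.3%.

21.3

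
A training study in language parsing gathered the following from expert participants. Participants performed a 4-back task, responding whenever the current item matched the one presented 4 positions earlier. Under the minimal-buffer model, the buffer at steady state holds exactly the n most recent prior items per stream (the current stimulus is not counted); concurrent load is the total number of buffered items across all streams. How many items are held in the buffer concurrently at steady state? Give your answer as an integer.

4

The buffer holds the 4 most recent prior items.
Steady-state concurrent load = 4 items.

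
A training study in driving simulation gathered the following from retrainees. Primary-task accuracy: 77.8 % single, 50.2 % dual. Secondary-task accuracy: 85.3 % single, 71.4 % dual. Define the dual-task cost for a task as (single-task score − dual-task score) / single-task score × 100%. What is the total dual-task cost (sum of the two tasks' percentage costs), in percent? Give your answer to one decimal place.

51.8

Primary cost = (77.8 − 50.2) / 77.8 × 100% = 35.4756%.
Secondary cost = (85.3 − 71.4) / 85.3 × 100% = 16.2954%.
Total = 35.4756% + 16.2954% = 51.7710% ≈ 51.8%.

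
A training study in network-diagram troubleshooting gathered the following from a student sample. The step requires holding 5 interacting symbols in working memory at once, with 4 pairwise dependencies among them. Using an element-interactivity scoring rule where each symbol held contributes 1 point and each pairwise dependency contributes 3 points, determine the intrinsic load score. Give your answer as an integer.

17

Element contribution: 5 × 1 = 5.
Interaction contribution: 4 × 3 = 12.
Intrinsic load = 5 + 12 = 17.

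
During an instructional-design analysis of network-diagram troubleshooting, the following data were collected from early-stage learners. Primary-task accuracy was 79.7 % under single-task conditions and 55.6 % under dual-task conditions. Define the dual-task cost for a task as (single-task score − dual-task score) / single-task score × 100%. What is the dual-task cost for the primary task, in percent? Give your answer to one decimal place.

30.2

Cost = (79.7 − 55.6) / 79.7 × 100%
     = 24.1000 / 79.7 × 100% = 30.2384%.
≈ 30.2%.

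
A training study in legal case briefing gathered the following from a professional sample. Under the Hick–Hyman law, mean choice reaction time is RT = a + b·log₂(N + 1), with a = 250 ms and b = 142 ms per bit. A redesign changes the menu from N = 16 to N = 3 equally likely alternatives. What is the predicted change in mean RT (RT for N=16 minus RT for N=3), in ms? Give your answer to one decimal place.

296.4

RT(16) = 250 + 142·log₂(17) = 250 + 142·4.0875 = 830.4250 ms.
RT(3) = 250 + 142·log₂(4) = 250 + 142·2.0000 = 534.0000 ms.
Difference = 830.4250 − 534.0000 = 296.4250 ≈ 296.4 ms.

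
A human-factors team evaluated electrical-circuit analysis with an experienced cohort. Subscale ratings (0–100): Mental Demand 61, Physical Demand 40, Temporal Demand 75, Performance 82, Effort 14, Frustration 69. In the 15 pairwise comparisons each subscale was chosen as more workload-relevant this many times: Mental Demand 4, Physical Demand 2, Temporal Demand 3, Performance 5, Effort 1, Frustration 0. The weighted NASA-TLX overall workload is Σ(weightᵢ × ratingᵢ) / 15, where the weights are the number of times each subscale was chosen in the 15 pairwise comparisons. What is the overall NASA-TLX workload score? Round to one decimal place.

The tallies are the weights (they sum to 15).
Weighted sum = 4·61 + 2·40 + 3·75 + 5·82 + 1·14 + 0·69
            = 244 + 80 + 225 + 410 + 14 + 0 = 973.
Overall workload = 973 / 15 = 64.8667 ≈ 64.9.

64.9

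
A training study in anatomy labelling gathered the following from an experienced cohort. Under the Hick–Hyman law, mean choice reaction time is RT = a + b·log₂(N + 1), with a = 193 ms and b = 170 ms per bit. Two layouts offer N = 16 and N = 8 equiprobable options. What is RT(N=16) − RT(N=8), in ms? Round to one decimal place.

156.0

RT(16) = 193 + 170·log₂(17) = 193 + 170·4.0875 = 887.8750 ms.
RT(8) = 193 + 170·log₂(9) = 193 + 170·3.1699 = 731.8830 ms.
Difference = 887.8750 − 731.8830 = 155.9920 ≈ 156.0 ms.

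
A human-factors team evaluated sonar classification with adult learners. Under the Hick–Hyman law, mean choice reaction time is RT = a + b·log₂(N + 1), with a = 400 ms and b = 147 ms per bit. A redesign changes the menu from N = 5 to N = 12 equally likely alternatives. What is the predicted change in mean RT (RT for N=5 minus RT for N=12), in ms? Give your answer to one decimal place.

-164.0

RT(5) = 400 + 147·log₂(6) = 400 + 147·2.5850 = 779.9950 ms.
RT(12) = 400 + 147·log₂(13) = 400 + 147·3.7004 = 943.9588 ms.
Difference = 779.9950 − 943.9588 = -163.9638 ≈ -164.0 ms.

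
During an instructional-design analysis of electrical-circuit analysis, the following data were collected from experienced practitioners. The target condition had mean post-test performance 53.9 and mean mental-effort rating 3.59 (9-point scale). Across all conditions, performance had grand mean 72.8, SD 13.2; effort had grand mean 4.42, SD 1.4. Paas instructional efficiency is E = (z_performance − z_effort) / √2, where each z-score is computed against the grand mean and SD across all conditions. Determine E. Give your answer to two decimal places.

z_performance = (53.9 − 72.8) / 13.2 = -18.9000 / 13.2 = -1.4318.
z_effort = (3.59 − 4.42) / 1.4 = -0.8300 / 1.4 = -0.5929.
z_P − z_E = -1.4318 − (-0.5929) = -0.8389.
E = -0.8389 / √2 = -0.8389 / 1.41421 = -0.5932 ≈ -0.59.

-0.59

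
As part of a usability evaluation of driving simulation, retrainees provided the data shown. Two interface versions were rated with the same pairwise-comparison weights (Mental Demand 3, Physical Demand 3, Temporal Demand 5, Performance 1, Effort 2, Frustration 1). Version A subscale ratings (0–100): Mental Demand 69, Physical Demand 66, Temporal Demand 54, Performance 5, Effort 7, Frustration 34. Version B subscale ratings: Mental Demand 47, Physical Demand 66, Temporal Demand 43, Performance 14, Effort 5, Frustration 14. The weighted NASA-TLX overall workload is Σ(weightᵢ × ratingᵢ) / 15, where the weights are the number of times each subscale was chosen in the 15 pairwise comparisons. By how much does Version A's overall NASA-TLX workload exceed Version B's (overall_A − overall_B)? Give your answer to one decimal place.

Version A weighted sum = 3·69 + 3·66 + 5·54 + 1·5 + 2·7 + 1·34 = 207 + 198 + 270 + 5 + 14 + 34 = 728; overall_A = 728/15 = 48.5333.
Version B weighted sum = 3·47 + 3·66 + 5·43 + 1·14 + 2·5 + 1·14 = 141 + 198 + 215 + 14 + 10 + 14 = 592; overall_B = 592/15 = 39.4667.
Difference = 48.5333 − 39.4667 = 9.0666 ≈ 9.1.

9.1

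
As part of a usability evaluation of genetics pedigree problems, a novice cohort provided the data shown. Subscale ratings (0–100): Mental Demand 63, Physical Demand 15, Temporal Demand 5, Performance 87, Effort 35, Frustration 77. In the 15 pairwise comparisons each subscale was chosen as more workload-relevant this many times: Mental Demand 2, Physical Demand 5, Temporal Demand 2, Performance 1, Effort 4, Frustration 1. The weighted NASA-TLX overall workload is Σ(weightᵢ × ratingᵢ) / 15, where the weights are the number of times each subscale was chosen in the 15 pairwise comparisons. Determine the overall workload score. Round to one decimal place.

34.3

The tallies are the weights (they sum to 15).
Weighted sum = 2·63 + 5·15 + 2·5 + 1·87 + 4·35 + 1·77
            = 126 + 75 + 10 + 87 + 140 + 77 = 515.
Overall workload = 515 / 15 = 34.3333 ≈ 34.3.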